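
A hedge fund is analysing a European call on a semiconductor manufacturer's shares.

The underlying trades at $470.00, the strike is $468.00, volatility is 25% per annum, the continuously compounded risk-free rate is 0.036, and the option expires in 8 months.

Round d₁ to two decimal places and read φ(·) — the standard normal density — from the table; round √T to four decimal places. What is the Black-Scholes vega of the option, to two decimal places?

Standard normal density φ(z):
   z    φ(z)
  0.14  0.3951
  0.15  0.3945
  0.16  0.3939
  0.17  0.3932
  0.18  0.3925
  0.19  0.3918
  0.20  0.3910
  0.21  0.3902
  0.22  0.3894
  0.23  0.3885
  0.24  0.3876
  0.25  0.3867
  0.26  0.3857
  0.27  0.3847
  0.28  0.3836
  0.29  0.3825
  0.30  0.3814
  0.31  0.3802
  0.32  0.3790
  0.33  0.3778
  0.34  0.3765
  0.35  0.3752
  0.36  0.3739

σ√T = 0.25 × 0.8165 = 0.2041
ln(S/K) + (r + σ²/2)T = ln(470/468) + (0.036 + 0.25²/2)·0.6667 = 0.0043 + 0.0448 = 0.0491
d₁ = 0.0491 / 0.2041 = 0.2405 which rounds to 0.24
√T = √0.6667 = 0.8165
φ(d₁) = φ(0.24) = 0.3876
vega = S·φ(d₁)·√T = 470·0.3876·0.8165 = 148.7434

148.74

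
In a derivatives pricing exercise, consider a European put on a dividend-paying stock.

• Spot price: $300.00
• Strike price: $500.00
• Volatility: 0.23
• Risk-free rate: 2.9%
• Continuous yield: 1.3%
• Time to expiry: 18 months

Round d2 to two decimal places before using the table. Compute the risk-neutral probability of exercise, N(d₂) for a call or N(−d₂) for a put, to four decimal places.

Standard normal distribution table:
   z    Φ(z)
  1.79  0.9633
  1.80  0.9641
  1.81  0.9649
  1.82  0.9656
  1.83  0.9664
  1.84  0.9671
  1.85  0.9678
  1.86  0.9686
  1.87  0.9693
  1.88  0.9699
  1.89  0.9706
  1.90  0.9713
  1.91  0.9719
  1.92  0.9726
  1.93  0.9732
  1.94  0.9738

0.9693

σ√T = 0.23 × 1.2247 = 0.2817
d₁ = [ln(300/500) + (0.029 − 0.013 + 0.23²/2)·1.5] / 0.2817 = [-0.5108 + 0.0637] / 0.2817 = -1.5874 which rounds to -1.59
d₂ = d₁ − σ√T = -1.5874 − 0.2817 = -1.8691 which rounds to -1.87
Pr(exercise) under Q = N(−d₂) = N(1.87) = 0.9693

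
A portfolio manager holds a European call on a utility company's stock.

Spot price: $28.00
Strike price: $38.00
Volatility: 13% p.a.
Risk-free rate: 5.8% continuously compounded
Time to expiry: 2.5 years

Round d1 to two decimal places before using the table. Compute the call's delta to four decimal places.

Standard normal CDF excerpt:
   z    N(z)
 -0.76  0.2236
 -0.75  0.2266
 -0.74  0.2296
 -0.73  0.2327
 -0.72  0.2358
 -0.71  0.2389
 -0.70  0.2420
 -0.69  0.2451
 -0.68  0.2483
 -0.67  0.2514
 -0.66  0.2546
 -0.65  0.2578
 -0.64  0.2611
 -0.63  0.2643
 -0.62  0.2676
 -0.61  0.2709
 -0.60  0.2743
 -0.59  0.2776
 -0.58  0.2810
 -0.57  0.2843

T = 2.5;  σ√T = 0.2055
d₁ = [ln(28/38) + (0.058 + ½·0.13²)·2.5] / (σ√T) = (-0.3054 + 0.1661) / 0.2055 = -0.6775 which rounds to -0.68
N(d₁) = N(-0.68) = 0.2483
Δ_call = N(d₁) = 0.2483

0.2483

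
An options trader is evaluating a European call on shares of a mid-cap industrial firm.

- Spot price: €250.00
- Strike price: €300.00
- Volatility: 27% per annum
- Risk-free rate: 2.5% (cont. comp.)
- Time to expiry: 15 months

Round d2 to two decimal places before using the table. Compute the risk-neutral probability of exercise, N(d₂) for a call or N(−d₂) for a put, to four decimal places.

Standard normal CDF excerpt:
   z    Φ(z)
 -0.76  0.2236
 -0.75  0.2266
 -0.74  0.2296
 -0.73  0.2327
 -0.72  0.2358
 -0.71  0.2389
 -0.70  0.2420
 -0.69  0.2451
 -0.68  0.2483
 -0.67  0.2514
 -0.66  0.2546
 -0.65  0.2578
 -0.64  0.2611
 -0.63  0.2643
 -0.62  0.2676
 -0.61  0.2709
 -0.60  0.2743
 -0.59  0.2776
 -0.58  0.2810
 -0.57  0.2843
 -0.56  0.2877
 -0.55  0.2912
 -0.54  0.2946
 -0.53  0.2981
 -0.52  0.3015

σ√T = 0.27 × 1.1180 = 0.3019
d₁ = [ln(250/300) + (0.025 + 0.27²/2)·1.25] / 0.3019 = [-0.1823 + 0.0768] / 0.3019 = -0.3495 ⇒ -0.35
d₂ = d₁ − σ√T = -0.3495 − 0.3019 = -0.6514 ⇒ -0.65
Risk-neutral Pr[S_T > K] = N(d₂) = N(-0.65) = 0.2578

0.2578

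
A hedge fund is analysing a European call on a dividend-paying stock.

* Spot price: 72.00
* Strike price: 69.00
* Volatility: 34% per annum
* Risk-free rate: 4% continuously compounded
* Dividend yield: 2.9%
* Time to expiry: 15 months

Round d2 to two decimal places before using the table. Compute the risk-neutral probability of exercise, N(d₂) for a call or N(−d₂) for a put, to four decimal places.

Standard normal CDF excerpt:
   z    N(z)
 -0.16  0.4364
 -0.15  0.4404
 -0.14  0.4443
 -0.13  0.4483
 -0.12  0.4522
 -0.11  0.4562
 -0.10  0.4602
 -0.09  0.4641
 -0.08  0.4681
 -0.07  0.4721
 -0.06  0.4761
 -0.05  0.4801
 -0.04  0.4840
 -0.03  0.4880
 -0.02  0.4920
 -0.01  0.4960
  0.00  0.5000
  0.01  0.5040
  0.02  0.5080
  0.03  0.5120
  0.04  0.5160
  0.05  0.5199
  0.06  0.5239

0.4840

σ√T = 0.34 × 1.1180 = 0.3801
d₁ = [ln(72/69) + (0.04 − 0.029 + 0.34²/2)·1.25] / 0.3801 = [0.0426 + 0.0860] / 0.3801 = 0.3382 → 0.34
d₂ = d₁ − σ√T = 0.3382 − 0.3801 = -0.0419 → -0.04
Risk-neutral Pr[S_T > K] = N(d₂) = N(-0.04) = 0.4840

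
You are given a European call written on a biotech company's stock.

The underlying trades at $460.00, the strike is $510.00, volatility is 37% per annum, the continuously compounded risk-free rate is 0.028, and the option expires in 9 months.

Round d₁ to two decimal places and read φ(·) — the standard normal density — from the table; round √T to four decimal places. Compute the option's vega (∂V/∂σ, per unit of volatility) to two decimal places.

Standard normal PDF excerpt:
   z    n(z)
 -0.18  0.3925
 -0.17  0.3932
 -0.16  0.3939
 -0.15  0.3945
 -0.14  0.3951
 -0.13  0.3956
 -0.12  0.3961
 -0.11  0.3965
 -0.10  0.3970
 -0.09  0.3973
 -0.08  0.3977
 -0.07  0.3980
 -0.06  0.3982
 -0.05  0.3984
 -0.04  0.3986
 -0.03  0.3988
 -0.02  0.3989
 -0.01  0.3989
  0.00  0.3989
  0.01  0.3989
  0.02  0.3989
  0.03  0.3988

158.15

σ√T = 0.37 × 0.8660 = 0.3204
d₁ = [ln(460/510) + (0.028 + 0.37²/2)·0.75] / 0.3204 = [-0.1032 + 0.0723] / 0.3204 = -0.0963 ⇒ -0.10
√T = √0.75 = 0.8660
φ(d₁) = φ(-0.10) = 0.3970
vega = S·φ(d₁)·√T = 460·0.3970·0.8660 = 158.1489
(The put has the same vega.)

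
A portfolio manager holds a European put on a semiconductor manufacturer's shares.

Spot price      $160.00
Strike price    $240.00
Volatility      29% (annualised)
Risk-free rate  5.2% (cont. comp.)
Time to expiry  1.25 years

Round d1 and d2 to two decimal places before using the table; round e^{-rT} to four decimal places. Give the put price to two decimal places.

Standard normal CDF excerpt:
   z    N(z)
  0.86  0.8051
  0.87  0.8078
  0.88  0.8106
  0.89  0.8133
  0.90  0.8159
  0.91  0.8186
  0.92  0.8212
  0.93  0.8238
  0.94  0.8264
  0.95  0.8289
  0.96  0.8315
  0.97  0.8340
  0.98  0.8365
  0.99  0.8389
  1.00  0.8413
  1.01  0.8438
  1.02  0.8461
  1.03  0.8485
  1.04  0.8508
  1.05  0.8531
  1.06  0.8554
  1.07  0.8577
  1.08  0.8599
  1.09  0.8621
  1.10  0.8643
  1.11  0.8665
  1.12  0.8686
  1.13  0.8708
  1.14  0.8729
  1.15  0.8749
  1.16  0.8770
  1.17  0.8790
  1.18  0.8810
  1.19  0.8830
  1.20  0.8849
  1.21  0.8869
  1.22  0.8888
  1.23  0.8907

$69.34

σ√T = 0.29 × 1.1180 = 0.3242
d₁ = [ln(160/240) + (0.052 + 0.29²/2)·1.25] / 0.3242 = [-0.4055 + 0.1176] / 0.3242 = -0.8880 → -0.89
d₂ = d₁ − σ√T = -0.8880 − 0.3242 = -1.2122 → -1.21
exp(−rT) = exp(−0.052·1.25) = 0.9371
P = 240·0.9371·N(1.21) − 160·N(0.89) = 240·0.9371·0.8869 − 160·0.8133 = 199.4674 − 130.1280 = 69.3394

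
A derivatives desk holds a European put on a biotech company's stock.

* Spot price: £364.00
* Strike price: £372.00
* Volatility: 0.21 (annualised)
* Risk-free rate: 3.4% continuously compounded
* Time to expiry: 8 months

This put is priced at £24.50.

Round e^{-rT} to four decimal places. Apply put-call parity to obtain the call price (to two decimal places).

exp(−rT) = exp(−0.034·0.6667) = 0.9776
Put-call parity: C − P = S − K·e^(−rT) = 364 − 372·0.9776 = 364 − 363.6672 = 0.3328
C = P + (C − P) = 24.50 + (0.3328) = 24.8328

£24.83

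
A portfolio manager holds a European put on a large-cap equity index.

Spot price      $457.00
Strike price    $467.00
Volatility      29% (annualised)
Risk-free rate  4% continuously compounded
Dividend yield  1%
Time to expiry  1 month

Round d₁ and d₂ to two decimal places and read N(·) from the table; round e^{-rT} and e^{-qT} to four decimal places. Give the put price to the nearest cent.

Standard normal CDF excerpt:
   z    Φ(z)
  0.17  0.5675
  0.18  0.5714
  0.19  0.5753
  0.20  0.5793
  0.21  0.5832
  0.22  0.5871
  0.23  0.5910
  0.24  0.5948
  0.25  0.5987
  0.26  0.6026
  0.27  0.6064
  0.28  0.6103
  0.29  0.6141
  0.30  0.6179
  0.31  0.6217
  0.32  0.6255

σ√T = 0.29 × 0.2887 = 0.0837
d₁ = [ln(457/467) + (0.04 − 0.01 + ½·0.29²)·0.08333] / (σ√T) = (-0.0216 + 0.0060) / 0.0837 = -0.1868 ⇒ -0.19
d₂ = -0.1868 − 0.0837 = -0.2706 ⇒ -0.27
e^(−qT) = e^(−0.01·0.08333) = 0.9992;  e^(−rT) = e^(−0.04·0.08333) = 0.9967
N(−d₂) = N(0.27) = 0.6064;  N(−d₁) = N(0.19) = 0.5753
P = 467·0.9967·0.6064 − 457·0.9992·0.5753 = 282.2543 − 262.7018 = 19.5525

$19.55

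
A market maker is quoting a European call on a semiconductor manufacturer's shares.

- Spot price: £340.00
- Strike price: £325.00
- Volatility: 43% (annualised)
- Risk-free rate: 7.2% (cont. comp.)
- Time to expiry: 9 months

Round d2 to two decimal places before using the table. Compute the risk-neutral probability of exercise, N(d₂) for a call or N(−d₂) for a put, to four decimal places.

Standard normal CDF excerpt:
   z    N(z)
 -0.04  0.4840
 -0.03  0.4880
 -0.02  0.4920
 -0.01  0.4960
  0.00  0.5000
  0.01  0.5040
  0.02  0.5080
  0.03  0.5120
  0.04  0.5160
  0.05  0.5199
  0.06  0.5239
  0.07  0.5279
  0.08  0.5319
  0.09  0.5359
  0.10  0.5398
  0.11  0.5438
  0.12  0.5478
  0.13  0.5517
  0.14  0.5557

0.5319

σ√T = 0.43 × 0.8660 = 0.3724
d₁ = [ln(340/325) + (0.072 + ½·0.43²)·0.75] / (σ√T) = (0.0451 + 0.1233) / 0.3724 = 0.4524 → 0.45
d₂ = 0.4524 − 0.3724 = 0.0800 → 0.08
Pr(exercise) under Q = N(d₂) = 0.5319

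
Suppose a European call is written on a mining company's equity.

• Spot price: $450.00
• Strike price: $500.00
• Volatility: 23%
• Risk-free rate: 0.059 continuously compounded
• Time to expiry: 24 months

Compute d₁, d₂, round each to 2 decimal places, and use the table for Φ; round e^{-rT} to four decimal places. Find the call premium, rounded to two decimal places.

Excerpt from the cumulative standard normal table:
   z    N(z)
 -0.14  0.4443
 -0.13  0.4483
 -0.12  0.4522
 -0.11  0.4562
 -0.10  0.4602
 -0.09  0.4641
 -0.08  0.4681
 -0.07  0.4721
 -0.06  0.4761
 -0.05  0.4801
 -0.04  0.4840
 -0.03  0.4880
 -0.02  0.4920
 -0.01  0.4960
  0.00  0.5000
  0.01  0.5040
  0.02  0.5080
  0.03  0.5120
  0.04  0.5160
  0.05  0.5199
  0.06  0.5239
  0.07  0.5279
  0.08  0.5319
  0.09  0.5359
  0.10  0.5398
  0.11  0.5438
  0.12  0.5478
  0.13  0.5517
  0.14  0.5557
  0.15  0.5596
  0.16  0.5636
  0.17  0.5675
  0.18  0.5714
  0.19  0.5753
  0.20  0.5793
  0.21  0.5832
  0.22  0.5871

$59.75

σ√T = 0.23·√2 = 0.3253
d₁ = [ln(450/500) + (0.059 + 0.23²/2)·2] / 0.3253 = [-0.1054 + 0.1709] / 0.3253 = 0.2015 → 0.20
d₂ = d₁ − σ√T = 0.2015 − 0.3253 = -0.1238 → -0.12
e^(−rT) = e^(−0.059·2) = 0.8887
C = 450·N(0.20) − 500·0.8887·N(-0.12) = 450·0.5793 − 500·0.8887·0.4522 = 260.6850 − 200.9351 = 59.7499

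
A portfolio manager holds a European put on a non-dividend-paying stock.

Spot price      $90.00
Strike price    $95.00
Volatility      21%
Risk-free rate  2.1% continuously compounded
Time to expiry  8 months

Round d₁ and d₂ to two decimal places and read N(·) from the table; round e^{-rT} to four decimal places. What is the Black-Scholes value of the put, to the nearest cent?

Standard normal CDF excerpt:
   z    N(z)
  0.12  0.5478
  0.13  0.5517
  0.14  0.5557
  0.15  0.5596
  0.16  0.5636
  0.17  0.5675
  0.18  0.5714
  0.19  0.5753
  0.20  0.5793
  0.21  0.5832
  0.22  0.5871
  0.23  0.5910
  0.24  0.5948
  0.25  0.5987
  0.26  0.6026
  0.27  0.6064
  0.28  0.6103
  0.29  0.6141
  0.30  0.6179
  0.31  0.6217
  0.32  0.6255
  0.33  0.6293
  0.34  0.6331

$8.23

σ√T = 0.21 × 0.8165 = 0.1715
d₁ = [ln(90/95) + (0.021 + ½·0.21²)·0.6667] / (σ√T) = (-0.0541 + 0.0287) / 0.1715 = -0.1479 which rounds to -0.15
d₂ = -0.1479 − 0.1715 = -0.3194 which rounds to -0.32
exp(−rT) = exp(−0.021·0.6667) = 0.9861
P = 95·0.9861·N(0.32) − 90·N(0.15) = 95·0.9861·0.6255 − 90·0.5596 = 58.5965 − 50.3640 = 8.2325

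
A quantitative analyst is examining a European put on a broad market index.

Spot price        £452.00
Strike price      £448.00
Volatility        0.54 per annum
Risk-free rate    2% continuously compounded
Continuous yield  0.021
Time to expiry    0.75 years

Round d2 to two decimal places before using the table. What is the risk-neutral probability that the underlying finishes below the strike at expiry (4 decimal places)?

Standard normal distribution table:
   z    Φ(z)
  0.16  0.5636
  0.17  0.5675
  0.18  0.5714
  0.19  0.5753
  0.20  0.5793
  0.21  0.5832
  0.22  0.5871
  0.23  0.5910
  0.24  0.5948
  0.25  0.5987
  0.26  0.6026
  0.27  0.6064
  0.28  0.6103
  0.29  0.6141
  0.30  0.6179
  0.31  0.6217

0.5871

σ√T = 0.54·√0.75 = 0.4677
d₁ = [ln(452/448) + (0.02 − 0.021 + 0.54²/2)·0.75] / 0.4677 = [0.0089 + 0.1086] / 0.4677 = 0.2512 ≈ 0.25
d₂ = d₁ − σ√T = 0.2512 − 0.4677 = -0.2164 ≈ -0.22
Risk-neutral Pr[S_T < K] = N(−d₂) = N(0.22) = 0.5871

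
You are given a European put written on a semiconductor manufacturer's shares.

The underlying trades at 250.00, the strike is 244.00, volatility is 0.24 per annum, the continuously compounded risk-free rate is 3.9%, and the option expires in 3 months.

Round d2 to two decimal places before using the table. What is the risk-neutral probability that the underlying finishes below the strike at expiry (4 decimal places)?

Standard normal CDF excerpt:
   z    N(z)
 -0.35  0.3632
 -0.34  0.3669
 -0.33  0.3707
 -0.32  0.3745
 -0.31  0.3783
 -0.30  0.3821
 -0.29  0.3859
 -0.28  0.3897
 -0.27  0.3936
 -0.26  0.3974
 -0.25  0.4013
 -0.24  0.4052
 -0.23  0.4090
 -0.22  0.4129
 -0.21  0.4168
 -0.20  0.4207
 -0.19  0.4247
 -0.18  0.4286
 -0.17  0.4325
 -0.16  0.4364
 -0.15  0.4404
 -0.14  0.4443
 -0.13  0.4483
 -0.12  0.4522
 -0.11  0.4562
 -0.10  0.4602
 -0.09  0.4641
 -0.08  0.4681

σ√T = 0.24·√0.25 = 0.1200
d₁ = [ln(250/244) + (0.039 + ½·0.24²)·0.25] / (σ√T) = (0.0243 + 0.0169) / 0.1200 = 0.3437 which rounds to 0.34
d₂ = 0.3437 − 0.1200 = 0.2237 which rounds to 0.22
Risk-neutral Pr[S_T < K] = N(−d₂) = N(-0.22) = 0.4129

0.4129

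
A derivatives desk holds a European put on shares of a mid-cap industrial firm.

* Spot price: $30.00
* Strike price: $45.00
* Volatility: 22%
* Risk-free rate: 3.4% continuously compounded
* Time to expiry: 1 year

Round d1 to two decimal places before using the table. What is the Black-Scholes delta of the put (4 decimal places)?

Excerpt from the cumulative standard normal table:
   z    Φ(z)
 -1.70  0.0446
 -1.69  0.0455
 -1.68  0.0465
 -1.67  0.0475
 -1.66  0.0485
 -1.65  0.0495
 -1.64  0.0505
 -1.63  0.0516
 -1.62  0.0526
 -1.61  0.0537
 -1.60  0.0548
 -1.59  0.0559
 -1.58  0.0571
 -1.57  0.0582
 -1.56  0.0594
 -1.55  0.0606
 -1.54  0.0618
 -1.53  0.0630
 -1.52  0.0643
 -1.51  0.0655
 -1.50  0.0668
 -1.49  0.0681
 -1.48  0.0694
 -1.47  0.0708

σ√T = 0.22 × 1.0000 = 0.2200
d₁ = [ln(30/45) + (0.034 + 0.22²/2)·1] / 0.2200 = [-0.4055 + 0.0582] / 0.2200 = -1.5785 → -1.58
N(d₁) = N(-1.58) = 0.0571
Δ_put = N(d₁) − 1 = 0.0571 − 1 = -0.9429

-0.9429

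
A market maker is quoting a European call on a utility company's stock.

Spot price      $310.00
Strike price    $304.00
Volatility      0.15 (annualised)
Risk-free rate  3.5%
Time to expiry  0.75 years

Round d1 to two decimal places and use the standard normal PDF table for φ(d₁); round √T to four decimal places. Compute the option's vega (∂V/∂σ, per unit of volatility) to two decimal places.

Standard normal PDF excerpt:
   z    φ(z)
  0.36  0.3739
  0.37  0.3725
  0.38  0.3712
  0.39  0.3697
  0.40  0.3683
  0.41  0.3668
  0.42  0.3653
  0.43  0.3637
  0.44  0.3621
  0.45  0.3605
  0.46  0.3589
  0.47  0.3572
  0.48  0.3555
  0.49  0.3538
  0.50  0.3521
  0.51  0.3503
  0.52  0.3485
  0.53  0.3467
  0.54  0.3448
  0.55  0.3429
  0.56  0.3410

98.07

σ√T = 0.15 × 0.8660 = 0.1299
d₁ = [ln(310/304) + (0.035 + 0.15²/2)·0.75] / 0.1299 = [0.0195 + 0.0347] / 0.1299 = 0.4175 ⇒ 0.42
√T = √0.75 = 0.8660
φ(d₁) = φ(0.42) = 0.3653
vega = S·φ(d₁)·√T = 310·0.3653·0.8660 = 98.0684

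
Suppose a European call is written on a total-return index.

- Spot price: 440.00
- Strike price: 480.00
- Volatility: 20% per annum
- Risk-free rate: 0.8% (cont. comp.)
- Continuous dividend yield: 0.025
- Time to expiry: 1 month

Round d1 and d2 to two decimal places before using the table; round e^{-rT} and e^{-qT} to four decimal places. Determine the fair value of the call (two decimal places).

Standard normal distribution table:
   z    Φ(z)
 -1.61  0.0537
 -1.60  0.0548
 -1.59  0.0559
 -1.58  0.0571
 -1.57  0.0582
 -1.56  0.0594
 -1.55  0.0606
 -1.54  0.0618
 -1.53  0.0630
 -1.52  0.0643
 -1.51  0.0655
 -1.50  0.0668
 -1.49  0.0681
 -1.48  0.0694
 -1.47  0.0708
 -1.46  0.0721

σ√T = 0.2·√0.08333 = 0.0577
d₁ = [ln(440/480) + (0.008 − 0.025 + 0.2²/2)·0.08333] / 0.0577 = [-0.0870 + 0.0003] / 0.0577 = -1.5028 ≈ -1.50
d₂ = d₁ − σ√T = -1.5028 − 0.0577 = -1.5605 ≈ -1.56
e^(−qT) = e^(−0.025·0.08333) = 0.9979;  e^(−rT) = e^(−0.008·0.08333) = 0.9993
C = 440·0.9979·N(-1.50) − 480·0.9993·N(-1.56) = 440·0.9979·0.0668 − 480·0.9993·0.0594 = 29.3303 − 28.4920 = 0.8382

0.84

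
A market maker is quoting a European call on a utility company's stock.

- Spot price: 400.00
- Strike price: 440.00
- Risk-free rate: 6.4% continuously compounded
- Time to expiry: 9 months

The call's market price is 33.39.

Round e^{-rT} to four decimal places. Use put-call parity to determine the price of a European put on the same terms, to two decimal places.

exp(−rT) = exp(−0.064·0.75) = 0.9531
Put-call parity: C − P = S − K·e^(−rT) = 400 − 440·0.9531 = 400 − 419.3640 = -19.3640
P = C − (C − P) = 33.39 − (-19.3640) = 52.7540

52.75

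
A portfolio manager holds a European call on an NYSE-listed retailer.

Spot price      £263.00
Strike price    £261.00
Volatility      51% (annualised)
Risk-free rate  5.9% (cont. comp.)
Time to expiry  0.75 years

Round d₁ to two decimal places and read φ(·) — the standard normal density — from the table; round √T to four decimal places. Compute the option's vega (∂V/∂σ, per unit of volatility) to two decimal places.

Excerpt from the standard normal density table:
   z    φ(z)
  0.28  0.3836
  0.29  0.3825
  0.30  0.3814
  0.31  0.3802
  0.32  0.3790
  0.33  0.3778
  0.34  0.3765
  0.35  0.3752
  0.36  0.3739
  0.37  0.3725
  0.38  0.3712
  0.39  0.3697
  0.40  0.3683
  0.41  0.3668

T = 0.75;  σ√T = 0.4417
ln(S/K) + (r + σ²/2)T = ln(263/261) + (0.059 + 0.51²/2)·0.75 = 0.0076 + 0.1418 = 0.1494
d₁ = 0.1494 / 0.4417 = 0.3383 ≈ 0.34
√T = √0.75 = 0.8660
φ(d₁) = φ(0.34) = 0.3765
vega = S·φ(d₁)·√T = 263·0.3765·0.8660 = 85.7509
(Vega is the same for a European call and put with the same parameters.)

85.75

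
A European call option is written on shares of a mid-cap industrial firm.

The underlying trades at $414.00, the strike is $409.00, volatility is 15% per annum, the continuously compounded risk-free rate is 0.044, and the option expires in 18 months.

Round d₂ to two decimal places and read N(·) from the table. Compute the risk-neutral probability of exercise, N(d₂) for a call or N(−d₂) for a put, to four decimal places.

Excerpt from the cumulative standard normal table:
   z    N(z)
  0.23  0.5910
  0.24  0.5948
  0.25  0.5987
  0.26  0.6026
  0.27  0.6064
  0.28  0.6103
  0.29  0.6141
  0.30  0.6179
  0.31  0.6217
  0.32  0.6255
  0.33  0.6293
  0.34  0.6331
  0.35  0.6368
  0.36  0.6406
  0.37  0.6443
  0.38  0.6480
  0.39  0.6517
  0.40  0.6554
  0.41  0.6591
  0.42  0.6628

σ√T = 0.15·√1.5 = 0.1837
d₁ = [ln(414/409) + (0.044 + 0.15²/2)·1.5] / 0.1837 = [0.0122 + 0.0829] / 0.1837 = 0.5173 which rounds to 0.52
d₂ = d₁ − σ√T = 0.5173 − 0.1837 = 0.3335 which rounds to 0.33
Risk-neutral Pr[S_T > K] = N(d₂) = N(0.33) = 0.6293

0.6293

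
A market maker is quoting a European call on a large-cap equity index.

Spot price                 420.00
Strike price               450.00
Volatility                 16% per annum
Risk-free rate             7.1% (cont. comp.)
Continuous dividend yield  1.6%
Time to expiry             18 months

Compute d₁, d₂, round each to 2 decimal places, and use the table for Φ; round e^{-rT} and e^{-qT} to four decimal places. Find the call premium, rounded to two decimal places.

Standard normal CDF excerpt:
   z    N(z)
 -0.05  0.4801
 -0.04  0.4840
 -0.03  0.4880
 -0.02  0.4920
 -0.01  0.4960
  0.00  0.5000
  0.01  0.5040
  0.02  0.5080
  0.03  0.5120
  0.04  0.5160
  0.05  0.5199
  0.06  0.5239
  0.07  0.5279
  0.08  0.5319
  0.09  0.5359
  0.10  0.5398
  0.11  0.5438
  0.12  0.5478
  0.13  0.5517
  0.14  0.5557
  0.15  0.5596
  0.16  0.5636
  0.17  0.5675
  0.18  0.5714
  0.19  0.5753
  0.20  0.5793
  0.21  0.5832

σ√T = 0.16 × 1.2247 = 0.1960
d₁ = [ln(420/450) + (0.071 − 0.016 + ½·0.16²)·1.5] / (σ√T) = (-0.0690 + 0.1017) / 0.1960 = 0.1669 → 0.17
d₂ = 0.1669 − 0.1960 = -0.0291 → -0.03
e^(−qT) = e^(−0.016·1.5) = 0.9763;  e^(−rT) = e^(−0.071·1.5) = 0.8990
N(d₁) = N(0.17) = 0.5675;  N(d₂) = N(-0.03) = 0.4880
C = 420·0.9763·0.5675 − 450·0.8990·0.4880 = 232.7011 − 197.4204 = 35.2807

35.28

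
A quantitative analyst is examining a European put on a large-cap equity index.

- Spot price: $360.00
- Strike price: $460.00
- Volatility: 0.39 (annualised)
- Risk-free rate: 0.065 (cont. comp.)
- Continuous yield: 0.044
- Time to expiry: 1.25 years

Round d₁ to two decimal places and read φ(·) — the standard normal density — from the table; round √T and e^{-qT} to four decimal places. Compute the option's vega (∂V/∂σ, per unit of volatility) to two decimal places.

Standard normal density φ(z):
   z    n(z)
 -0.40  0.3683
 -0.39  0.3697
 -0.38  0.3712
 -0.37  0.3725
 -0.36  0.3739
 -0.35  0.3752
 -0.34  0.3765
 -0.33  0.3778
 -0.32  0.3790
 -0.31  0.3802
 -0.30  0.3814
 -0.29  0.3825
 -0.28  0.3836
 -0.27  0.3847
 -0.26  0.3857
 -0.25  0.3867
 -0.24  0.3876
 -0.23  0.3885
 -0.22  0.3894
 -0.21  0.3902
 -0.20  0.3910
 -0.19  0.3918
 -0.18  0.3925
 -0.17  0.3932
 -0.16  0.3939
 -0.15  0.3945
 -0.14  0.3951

T = 1.25;  σ√T = 0.4360
d₁ = [ln(360/460) + (0.065 − 0.044 + ½·0.39²)·1.25] / (σ√T) = (-0.2451 + 0.1213) / 0.4360 = -0.2839 ≈ -0.28
√T = √1.25 = 1.1180
φ(d₁) = φ(-0.28) = 0.3836
e^(−qT) = e^(−0.044·1.25) = 0.9465
vega = S·e^(−qT)·φ(d₁)·√T = 360·0.9465·0.3836·1.1180 = 146.1314
(The call has the same vega.)

146.13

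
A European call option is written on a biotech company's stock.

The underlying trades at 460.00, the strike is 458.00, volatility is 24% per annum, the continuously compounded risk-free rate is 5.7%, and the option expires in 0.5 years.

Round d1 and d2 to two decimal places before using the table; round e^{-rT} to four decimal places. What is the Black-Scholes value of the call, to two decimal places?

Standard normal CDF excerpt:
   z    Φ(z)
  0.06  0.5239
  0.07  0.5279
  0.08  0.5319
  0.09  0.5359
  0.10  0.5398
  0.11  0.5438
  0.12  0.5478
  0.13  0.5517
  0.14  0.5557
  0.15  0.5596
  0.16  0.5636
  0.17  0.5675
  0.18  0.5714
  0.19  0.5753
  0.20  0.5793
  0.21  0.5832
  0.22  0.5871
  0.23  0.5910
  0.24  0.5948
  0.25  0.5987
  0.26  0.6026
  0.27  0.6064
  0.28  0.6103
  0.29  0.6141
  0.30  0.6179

T = 0.5;  σ√T = 0.1697
d₁ = [ln(460/458) + (0.057 + 0.24²/2)·0.5] / 0.1697 = [0.0044 + 0.0429] / 0.1697 = 0.2785 ≈ 0.28
d₂ = d₁ − σ√T = 0.2785 − 0.1697 = 0.1088 ≈ 0.11
e^(−rT) = e^(−0.057·0.5) = 0.9719
N(d₁) = N(0.28) = 0.6103;  N(d₂) = N(0.11) = 0.5438
C = 460·0.6103 − 458·0.9719·0.5438 = 280.7380 − 242.0618 = 38.6762

38.68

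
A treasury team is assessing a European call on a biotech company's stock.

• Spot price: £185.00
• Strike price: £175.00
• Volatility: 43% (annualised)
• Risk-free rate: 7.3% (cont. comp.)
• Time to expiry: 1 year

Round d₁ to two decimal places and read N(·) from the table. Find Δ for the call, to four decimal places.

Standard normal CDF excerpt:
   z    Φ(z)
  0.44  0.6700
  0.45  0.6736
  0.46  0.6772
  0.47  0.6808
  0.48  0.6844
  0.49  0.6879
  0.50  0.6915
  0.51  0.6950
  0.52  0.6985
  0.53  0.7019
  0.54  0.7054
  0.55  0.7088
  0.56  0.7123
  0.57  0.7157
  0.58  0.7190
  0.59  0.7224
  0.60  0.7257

σ√T = 0.43·√1 = 0.4300
ln(S/K) + (r + σ²/2)T = ln(185/175) + (0.073 + 0.43²/2)·1 = 0.0556 + 0.1654 = 0.2210
d₁ = 0.2210 / 0.4300 = 0.5140 ⇒ 0.51
N(d₁) = N(0.51) = 0.6950
Δ_call = N(d₁) = 0.6950

0.6950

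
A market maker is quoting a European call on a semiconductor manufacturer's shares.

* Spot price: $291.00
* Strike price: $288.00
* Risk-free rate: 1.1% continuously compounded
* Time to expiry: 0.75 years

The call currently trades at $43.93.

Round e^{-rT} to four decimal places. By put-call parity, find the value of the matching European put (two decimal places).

exp(−rT) = exp(−0.011·0.75) = 0.9918
Put-call parity: C − P = S − K·e^(−rT) = 291 − 288·0.9918 = 291 − 285.6384 = 5.3616
P = C − (C − P) = 43.93 − (5.3616) = 38.5684

$38.57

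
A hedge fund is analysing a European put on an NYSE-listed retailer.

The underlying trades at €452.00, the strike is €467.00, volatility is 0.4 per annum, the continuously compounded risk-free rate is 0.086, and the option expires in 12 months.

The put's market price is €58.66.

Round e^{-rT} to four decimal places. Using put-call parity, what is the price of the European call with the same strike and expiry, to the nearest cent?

e^(−rT) = e^(−0.086·1) = 0.9176
Put-call parity: C − P = S − K·e^(−rT) = 452 − 467·0.9176 = 452 − 428.5192 = 23.4808
C = P + (C − P) = 58.66 + (23.4808) = 82.1408

€82.14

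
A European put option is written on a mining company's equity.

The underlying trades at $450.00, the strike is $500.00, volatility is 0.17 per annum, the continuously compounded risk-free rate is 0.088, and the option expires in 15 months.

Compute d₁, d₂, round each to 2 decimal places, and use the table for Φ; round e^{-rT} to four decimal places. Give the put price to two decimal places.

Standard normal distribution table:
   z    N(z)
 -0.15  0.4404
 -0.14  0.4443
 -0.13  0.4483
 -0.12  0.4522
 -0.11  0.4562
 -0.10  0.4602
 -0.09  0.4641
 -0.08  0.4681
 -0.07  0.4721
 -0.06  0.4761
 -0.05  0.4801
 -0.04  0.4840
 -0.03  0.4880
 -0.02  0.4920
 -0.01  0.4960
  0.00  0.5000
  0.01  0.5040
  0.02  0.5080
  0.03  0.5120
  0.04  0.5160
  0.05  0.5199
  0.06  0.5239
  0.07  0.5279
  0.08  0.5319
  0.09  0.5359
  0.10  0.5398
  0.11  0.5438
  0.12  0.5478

$32.96

T = 1.25;  σ√T = 0.1901
ln(S/K) + (r + σ²/2)T = ln(450/500) + (0.088 + 0.17²/2)·1.25 = -0.1054 + 0.1281 = 0.0227
d₁ = 0.0227 / 0.1901 = 0.1194 ≈ 0.12
d₂ = d₁ − σ√T = 0.1194 − 0.1901 = -0.0706 ≈ -0.07
exp(−rT) = exp(−0.088·1.25) = 0.8958
N(−d₂) = N(0.07) = 0.5279;  N(−d₁) = N(-0.12) = 0.4522
P = 500·0.8958·0.5279 − 450·0.4522 = 236.4464 − 203.4900 = 32.9564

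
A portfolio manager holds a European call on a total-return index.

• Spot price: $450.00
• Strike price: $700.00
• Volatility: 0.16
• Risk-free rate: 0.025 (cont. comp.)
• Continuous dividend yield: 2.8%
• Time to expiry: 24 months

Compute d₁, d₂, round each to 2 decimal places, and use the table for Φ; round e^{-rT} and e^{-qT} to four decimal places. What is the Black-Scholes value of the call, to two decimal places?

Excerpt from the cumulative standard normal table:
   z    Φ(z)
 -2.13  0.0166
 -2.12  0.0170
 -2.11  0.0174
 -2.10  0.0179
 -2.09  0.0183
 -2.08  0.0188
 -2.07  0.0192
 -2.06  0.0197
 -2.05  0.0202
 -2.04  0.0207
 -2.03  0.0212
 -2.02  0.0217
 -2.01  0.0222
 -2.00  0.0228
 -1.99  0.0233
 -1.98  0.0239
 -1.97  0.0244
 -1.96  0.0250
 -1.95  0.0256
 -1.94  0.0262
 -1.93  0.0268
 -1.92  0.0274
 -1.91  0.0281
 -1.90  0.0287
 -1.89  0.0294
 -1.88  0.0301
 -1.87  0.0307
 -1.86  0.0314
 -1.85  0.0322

T = 2;  σ√T = 0.2263
d₁ = [ln(450/700) + (0.025 − 0.028 + 0.16²/2)·2] / 0.2263 = [-0.4418 + 0.0196] / 0.2263 = -1.8660 which rounds to -1.87
d₂ = d₁ − σ√T = -1.8660 − 0.2263 = -2.0923 which rounds to -2.09
e^(−qT) = e^(−0.028·2) = 0.9455;  e^(−rT) = e^(−0.025·2) = 0.9512
C = 450·0.9455·N(-1.87) − 700·0.9512·N(-2.09) = 450·0.9455·0.0307 − 700·0.9512·0.0183 = 13.0621 − 12.1849 = 0.8772

$0.88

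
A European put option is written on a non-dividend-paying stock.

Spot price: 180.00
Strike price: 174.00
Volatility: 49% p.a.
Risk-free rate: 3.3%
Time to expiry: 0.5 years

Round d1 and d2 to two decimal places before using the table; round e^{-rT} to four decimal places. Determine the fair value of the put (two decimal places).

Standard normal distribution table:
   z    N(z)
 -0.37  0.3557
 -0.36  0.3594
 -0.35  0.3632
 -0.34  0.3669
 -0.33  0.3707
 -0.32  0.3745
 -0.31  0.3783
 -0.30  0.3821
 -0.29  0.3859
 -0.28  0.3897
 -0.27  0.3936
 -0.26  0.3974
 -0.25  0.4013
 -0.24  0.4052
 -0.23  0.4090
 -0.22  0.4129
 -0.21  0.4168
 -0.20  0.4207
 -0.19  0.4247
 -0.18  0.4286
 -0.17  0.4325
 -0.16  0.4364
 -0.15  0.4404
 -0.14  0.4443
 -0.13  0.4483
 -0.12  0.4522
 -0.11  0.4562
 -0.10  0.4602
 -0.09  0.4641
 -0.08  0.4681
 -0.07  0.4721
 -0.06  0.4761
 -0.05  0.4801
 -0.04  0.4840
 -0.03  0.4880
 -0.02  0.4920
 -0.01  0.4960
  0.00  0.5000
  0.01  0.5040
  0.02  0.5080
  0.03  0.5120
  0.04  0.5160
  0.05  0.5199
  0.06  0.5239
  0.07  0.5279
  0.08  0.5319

20.22

σ√T = 0.49 × 0.7071 = 0.3465
d₁ = [ln(180/174) + (0.033 + 0.49²/2)·0.5] / 0.3465 = [0.0339 + 0.0765] / 0.3465 = 0.3187 ≈ 0.32
d₂ = d₁ − σ√T = 0.3187 − 0.3465 = -0.0278 ≈ -0.03
exp(−rT) = exp(−0.033·0.5) = 0.9836
N(−d₂) = N(0.03) = 0.5120;  N(−d₁) = N(-0.32) = 0.3745
P = 174·0.9836·0.5120 − 180·0.3745 = 87.6270 − 67.4100 = 20.2170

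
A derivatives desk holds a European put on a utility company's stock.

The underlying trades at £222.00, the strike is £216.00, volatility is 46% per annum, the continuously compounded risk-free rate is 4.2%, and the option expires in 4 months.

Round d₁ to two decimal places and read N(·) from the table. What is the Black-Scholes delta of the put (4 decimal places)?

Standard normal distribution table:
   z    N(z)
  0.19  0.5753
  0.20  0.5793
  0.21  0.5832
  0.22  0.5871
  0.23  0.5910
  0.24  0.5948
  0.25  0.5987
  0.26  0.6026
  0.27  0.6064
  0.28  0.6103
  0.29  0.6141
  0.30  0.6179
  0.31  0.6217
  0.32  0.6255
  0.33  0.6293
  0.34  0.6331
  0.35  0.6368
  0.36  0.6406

σ√T = 0.46·√0.3333 = 0.2656
d₁ = [ln(222/216) + (0.042 + 0.46²/2)·0.3333] / 0.2656 = [0.0274 + 0.0493] / 0.2656 = 0.2887 ⇒ 0.29
N(d₁) = N(0.29) = 0.6141
Δ_put = N(d₁) − 1 = 0.6141 − 1 = -0.3859

-0.3859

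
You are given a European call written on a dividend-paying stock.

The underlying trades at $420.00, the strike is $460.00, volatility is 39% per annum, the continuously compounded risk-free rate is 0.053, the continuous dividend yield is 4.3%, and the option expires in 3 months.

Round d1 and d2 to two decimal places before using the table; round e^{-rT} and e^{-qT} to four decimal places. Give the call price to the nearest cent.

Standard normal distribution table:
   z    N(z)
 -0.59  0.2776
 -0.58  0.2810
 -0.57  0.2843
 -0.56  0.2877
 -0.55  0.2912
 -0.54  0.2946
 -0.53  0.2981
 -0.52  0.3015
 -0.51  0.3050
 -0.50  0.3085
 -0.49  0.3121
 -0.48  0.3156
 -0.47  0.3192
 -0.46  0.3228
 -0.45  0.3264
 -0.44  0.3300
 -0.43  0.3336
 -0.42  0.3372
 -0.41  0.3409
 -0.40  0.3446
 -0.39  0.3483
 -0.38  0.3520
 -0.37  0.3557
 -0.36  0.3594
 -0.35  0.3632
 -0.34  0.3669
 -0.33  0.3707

T = 0.25;  σ√T = 0.1950
d₁ = [ln(420/460) + (0.053 − 0.043 + ½·0.39²)·0.25] / (σ√T) = (-0.0910 + 0.0215) / 0.1950 = -0.3562 ≈ -0.36
d₂ = -0.3562 − 0.1950 = -0.5512 ≈ -0.55
exp(−qT) = exp(−0.043·0.25) = 0.9893;  exp(−rT) = exp(−0.053·0.25) = 0.9868
C = 420·0.9893·N(-0.36) − 460·0.9868·N(-0.55) = 420·0.9893·0.3594 − 460·0.9868·0.2912 = 149.3329 − 132.1838 = 17.1490

$17.15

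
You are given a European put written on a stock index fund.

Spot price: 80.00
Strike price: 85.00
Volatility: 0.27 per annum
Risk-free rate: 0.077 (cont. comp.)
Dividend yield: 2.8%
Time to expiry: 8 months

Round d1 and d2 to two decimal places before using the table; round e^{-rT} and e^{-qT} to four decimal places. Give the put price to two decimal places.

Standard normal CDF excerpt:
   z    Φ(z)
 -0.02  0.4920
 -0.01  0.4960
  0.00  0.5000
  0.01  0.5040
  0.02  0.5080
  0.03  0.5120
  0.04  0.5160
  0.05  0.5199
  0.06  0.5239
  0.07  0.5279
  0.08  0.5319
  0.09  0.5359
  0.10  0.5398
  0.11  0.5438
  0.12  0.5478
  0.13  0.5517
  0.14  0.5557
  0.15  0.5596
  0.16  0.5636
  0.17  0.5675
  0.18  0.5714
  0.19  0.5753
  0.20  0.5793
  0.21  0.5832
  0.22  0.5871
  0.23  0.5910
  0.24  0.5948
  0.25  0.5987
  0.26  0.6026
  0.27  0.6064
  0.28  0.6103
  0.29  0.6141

σ√T = 0.27 × 0.8165 = 0.2205
d₁ = [ln(80/85) + (0.077 − 0.028 + 0.27²/2)·0.6667] / 0.2205 = [-0.0606 + 0.0570] / 0.2205 = -0.0166 which rounds to -0.02
d₂ = d₁ − σ√T = -0.0166 − 0.2205 = -0.2370 which rounds to -0.24
e^(−qT) = e^(−0.028·0.6667) = 0.9815;  e^(−rT) = e^(−0.077·0.6667) = 0.9500
N(−d₂) = N(0.24) = 0.5948;  N(−d₁) = N(0.02) = 0.5080
P = 85·0.9500·0.5948 − 80·0.9815·0.5080 = 48.0301 − 39.8882 = 8.1419

8.14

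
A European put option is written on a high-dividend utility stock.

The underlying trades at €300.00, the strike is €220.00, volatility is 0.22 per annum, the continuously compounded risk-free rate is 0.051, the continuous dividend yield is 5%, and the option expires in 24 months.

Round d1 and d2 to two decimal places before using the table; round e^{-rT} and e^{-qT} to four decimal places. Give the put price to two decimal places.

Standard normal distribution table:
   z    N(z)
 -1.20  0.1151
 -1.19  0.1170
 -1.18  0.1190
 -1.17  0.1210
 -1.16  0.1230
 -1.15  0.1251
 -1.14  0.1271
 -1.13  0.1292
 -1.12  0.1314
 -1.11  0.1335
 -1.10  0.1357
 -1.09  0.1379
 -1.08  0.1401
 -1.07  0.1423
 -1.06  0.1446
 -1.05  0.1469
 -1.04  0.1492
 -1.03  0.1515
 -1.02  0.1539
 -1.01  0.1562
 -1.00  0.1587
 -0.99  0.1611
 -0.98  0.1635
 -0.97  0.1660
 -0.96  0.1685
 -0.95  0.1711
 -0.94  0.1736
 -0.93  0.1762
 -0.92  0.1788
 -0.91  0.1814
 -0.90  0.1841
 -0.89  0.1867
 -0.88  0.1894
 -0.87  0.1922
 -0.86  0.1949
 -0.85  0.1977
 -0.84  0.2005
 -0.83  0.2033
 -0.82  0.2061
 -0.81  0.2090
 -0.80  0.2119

σ√T = 0.22·√2 = 0.3111
d₁ = [ln(300/220) + (0.051 − 0.05 + 0.22²/2)·2] / 0.3111 = [0.3102 + 0.0504] / 0.3111 = 1.1589 which rounds to 1.16
d₂ = d₁ − σ√T = 1.1589 − 0.3111 = 0.8477 which rounds to 0.85
e^(−qT) = e^(−0.05·2) = 0.9048;  e^(−rT) = e^(−0.051·2) = 0.9030
P = 220·0.9030·N(-0.85) − 300·0.9048·N(-1.16) = 220·0.9030·0.1977 − 300·0.9048·0.1230 = 39.2751 − 33.3871 = 5.8880

€5.89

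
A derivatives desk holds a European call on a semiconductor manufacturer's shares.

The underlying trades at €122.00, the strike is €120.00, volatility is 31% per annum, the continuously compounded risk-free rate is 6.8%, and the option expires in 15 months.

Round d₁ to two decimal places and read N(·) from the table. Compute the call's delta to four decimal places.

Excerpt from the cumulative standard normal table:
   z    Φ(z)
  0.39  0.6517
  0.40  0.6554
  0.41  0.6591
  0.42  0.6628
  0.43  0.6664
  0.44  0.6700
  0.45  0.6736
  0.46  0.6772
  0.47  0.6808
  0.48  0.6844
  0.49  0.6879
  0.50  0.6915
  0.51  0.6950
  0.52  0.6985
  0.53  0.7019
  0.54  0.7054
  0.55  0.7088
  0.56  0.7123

0.6808

T = 1.25;  σ√T = 0.3466
d₁ = [ln(122/120) + (0.068 + 0.31²/2)·1.25] / 0.3466 = [0.0165 + 0.1451] / 0.3466 = 0.4662 which rounds to 0.47
N(d₁) = N(0.47) = 0.6808
Δ_call = N(d₁) = 0.6808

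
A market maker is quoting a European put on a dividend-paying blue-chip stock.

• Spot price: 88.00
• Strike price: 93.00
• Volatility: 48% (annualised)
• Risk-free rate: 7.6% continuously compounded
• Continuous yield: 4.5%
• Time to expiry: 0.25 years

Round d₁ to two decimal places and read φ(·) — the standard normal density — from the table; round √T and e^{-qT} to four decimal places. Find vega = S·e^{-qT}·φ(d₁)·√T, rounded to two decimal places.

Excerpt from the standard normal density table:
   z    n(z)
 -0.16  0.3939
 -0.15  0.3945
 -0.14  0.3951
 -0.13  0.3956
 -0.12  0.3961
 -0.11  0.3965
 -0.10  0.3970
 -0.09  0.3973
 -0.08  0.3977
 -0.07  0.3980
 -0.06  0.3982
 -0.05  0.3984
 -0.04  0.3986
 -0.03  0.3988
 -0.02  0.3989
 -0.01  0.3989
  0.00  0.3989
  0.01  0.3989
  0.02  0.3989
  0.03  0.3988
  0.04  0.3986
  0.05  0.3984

17.30

σ√T = 0.48·√0.25 = 0.2400
d₁ = [ln(88/93) + (0.076 − 0.045 + 0.48²/2)·0.25] / 0.2400 = [-0.0553 + 0.0365] / 0.2400 = -0.0780 which rounds to -0.08
√T = √0.25 = 0.5000
φ(d₁) = φ(-0.08) = 0.3977
e^(−qT) = e^(−0.045·0.25) = 0.9888
vega = S·e^(−qT)·φ(d₁)·√T = 88·0.9888·0.3977·0.5000 = 17.3028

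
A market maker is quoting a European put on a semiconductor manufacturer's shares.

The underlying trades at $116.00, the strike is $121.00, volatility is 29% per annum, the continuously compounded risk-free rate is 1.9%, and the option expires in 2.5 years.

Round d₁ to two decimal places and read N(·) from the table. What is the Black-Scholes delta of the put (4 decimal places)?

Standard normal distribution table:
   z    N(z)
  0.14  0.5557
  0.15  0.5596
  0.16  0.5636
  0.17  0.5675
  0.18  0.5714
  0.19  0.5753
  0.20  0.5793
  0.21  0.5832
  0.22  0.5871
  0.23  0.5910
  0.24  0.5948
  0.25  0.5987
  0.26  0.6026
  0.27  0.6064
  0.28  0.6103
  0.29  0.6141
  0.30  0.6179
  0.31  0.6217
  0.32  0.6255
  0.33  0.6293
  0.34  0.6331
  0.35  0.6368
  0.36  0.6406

-0.4052

T = 2.5;  σ√T = 0.4585
d₁ = [ln(116/121) + (0.019 + ½·0.29²)·2.5] / (σ√T) = (-0.0422 + 0.1526) / 0.4585 = 0.2408 ⇒ 0.24
N(d₁) = N(0.24) = 0.5948
Δ_put = N(d₁) − 1 = 0.5948 − 1 = -0.4052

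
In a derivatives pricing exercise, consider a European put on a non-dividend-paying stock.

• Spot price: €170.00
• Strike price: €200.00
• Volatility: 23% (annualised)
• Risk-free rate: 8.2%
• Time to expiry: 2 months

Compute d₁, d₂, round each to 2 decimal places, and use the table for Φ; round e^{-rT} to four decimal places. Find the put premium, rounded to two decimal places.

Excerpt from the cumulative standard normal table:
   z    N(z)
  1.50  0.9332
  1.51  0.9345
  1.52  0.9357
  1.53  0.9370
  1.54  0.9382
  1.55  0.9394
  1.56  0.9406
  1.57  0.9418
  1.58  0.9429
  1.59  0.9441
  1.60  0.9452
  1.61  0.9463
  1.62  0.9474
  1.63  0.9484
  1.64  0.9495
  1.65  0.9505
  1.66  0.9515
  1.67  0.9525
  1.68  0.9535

σ√T = 0.23·√0.1667 = 0.0939
d₁ = [ln(170/200) + (0.082 + 0.23²/2)·0.1667] / 0.0939 = [-0.1625 + 0.0181] / 0.0939 = -1.5383 which rounds to -1.54
d₂ = d₁ − σ√T = -1.5383 − 0.0939 = -1.6322 which rounds to -1.63
exp(−rT) = exp(−0.082·0.1667) = 0.9864
N(−d₂) = N(1.63) = 0.9484;  N(−d₁) = N(1.54) = 0.9382
P = 200·0.9864·0.9484 − 170·0.9382 = 187.1004 − 159.4940 = 27.6064

€27.61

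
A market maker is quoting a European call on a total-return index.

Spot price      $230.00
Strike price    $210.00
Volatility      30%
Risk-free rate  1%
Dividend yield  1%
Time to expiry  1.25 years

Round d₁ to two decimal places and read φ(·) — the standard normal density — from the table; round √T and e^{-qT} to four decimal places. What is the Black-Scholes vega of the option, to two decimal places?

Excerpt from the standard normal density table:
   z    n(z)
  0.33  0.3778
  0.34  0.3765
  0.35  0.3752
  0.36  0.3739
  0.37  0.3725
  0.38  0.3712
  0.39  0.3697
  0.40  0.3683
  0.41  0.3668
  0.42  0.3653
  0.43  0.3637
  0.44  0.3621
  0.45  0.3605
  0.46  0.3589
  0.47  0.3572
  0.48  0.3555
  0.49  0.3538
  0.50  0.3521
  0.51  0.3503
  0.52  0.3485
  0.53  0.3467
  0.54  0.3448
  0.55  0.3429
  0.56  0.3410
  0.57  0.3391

T = 1.25;  σ√T = 0.3354
d₁ = [ln(230/210) + (0.01 − 0.01 + 0.3²/2)·1.25] / 0.3354 = [0.0910 + 0.0562] / 0.3354 = 0.4389 which rounds to 0.44
√T = √1.25 = 1.1180
φ(d₁) = φ(0.44) = 0.3621
exp(−qT) = exp(−0.01·1.25) = 0.9876
vega = S·exp(−qT)·φ(d₁)·√T = 230·0.9876·0.3621·1.1180 = 91.9558

91.96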